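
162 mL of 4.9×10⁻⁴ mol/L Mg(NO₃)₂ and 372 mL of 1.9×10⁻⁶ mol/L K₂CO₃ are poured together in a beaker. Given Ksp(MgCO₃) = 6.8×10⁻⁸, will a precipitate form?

No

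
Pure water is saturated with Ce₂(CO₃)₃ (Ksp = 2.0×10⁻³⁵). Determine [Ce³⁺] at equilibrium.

9.0×10⁻⁸ M

Ce₂(CO₃)₃(s) ⇌ 2 Ce³⁺(aq) + 3 CO₃²⁻(aq)
Call the molar solubility s, so that [Ce³⁺] = 2s and [CO₃²⁻] = 3s.
Ksp = [Ce³⁺]^2[CO₃²⁻]^3 = (2s)^2 · (3s)^3 = 108s^5 = 2.0×10⁻³⁵
s = 4.5×10⁻⁸ M
[Ce³⁺] = 2s = 9.0×10⁻⁸ M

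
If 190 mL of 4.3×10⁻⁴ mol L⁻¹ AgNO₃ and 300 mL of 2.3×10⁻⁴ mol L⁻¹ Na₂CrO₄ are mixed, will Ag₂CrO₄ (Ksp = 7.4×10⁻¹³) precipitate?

Yes

After mixing, V = 190 mL + 300 mL = 490 mL.
[Ag⁺] = (4.3×10⁻⁴)(190)/490 = 1.7×10⁻⁴ mol L⁻¹
[CrO₄²⁻] = (2.3×10⁻⁴)(300)/490 = 1.4×10⁻⁴ mol L⁻¹
Q = [Ag⁺]^2[CrO₄²⁻] = 3.9×10⁻¹²
Q = 3.9×10⁻¹² > Ksp = 7.4×10⁻¹³, so the solution is supersaturated and Ag₂CrO₄ precipitates.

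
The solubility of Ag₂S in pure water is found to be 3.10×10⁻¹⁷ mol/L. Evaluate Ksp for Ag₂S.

Ksp = 1.19×10⁻⁴⁹

Ag₂S(s) ⇌ 2 Ag⁺(aq) + S²⁻(aq)
For each mole of Ag₂S that dissolves per liter, [Ag⁺] = 2s and [S²⁻] = s; let s denote this solubility.
Ksp = [Ag⁺]^2[S²⁻] = (2s)^2 · s = 4s^3
Ksp = 4 × (3.10×10⁻¹⁷)^3 = 1.19×10⁻⁴⁹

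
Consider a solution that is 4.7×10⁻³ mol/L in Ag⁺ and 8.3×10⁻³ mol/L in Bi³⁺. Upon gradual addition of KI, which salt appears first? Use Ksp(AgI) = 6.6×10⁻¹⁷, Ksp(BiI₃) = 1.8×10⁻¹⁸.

AgI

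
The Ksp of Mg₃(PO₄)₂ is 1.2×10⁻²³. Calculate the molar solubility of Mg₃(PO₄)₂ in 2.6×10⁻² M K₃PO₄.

8.7×10⁻⁸ M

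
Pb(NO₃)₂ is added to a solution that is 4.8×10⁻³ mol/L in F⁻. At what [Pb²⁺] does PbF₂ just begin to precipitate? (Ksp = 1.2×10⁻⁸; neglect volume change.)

Precipitation begins when Q = Ksp.
PbF₂(s) ⇌ Pb²⁺(aq) + 2 F⁻(aq)
Ksp = [Pb²⁺][F⁻]^2 = [Pb²⁺](4.8×10⁻³)^2
[Pb²⁺] = 1.2×10⁻⁸ / (4.8×10⁻³)^2 = 5.2×10⁻⁴
[Pb²⁺] = 5.2×10⁻⁴ mol/L

5.2×10⁻⁴ M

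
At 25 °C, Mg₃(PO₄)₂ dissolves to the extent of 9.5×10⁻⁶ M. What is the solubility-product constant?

Ksp = 8.4×10⁻²⁴

Mg₃(PO₄)₂(s) ⇌ 3 Mg²⁺(aq) + 2 PO₄³⁻(aq)
If s mol/L of Mg₃(PO₄)₂ dissolves, [Mg²⁺] = 3s and [PO₄³⁻] = 2s.
Ksp = [Mg²⁺]^3[PO₄³⁻]^2 = (3s)^3 · (2s)^2 = 108s^5
Ksp = 108 × (9.5×10⁻⁶)^5 = 8.4×10⁻²⁴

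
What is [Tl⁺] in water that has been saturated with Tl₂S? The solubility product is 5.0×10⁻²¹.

2.2×10⁻⁷ M

Tl₂S(s) ⇌ 2 Tl⁺(aq) + S²⁻(aq)
If s mol/L of Tl₂S dissolves, [Tl⁺] = 2s and [S²⁻] = s.
Ksp = [Tl⁺]^2[S²⁻] = (2s)^2 · s = 4s^3 = 5.0×10⁻²¹
s = 1.1×10⁻⁷ mol L⁻¹
[Tl⁺] = 2s = 2.2×10⁻⁷ mol L⁻¹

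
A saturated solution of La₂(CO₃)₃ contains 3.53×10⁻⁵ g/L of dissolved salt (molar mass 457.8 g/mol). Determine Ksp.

Ksp = 2.94×10⁻³⁴

s = (3.53×10⁻⁵ g L⁻¹)/(457.8 g mol⁻¹) = 7.7108×10⁻⁸ M
La₂(CO₃)₃(s) ⇌ 2 La³⁺(aq) + 3 CO₃²⁻(aq)
For each mole of La₂(CO₃)₃ that dissolves per liter, [La³⁺] = 2s and [CO₃²⁻] = 3s; let s denote this solubility.
Ksp = [La³⁺]^2[CO₃²⁻]^3 = (2s)^2 · (3s)^3 = 108s^5
Ksp = 108 × (7.7108×10⁻⁸)^5 = 2.94×10⁻³⁴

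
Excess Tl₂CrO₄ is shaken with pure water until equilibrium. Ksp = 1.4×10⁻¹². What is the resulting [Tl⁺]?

1.4×10⁻⁴ M

Tl₂CrO₄(s) ⇌ 2 Tl⁺(aq) + CrO₄²⁻(aq)
For each mole of Tl₂CrO₄ that dissolves per liter, [Tl⁺] = 2s and [CrO₄²⁻] = s; let s denote this solubility.
Ksp = [Tl⁺]^2[CrO₄²⁻] = (2s)^2 · s = 4s^3 = 1.4×10⁻¹²
s = 7.0×10⁻⁵ M
[Tl⁺] = 2s = 1.4×10⁻⁴ M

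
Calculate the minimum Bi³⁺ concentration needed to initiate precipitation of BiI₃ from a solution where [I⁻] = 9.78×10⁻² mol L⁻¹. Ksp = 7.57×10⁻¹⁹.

8.09×10⁻¹⁶ M

The threshold for precipitation is Q = Ksp.
BiI₃(s) ⇌ Bi³⁺(aq) + 3 I⁻(aq)
Ksp = [Bi³⁺][I⁻]^3 = [Bi³⁺](9.78×10⁻²)^3
[Bi³⁺] = 7.57×10⁻¹⁹ / (9.78×10⁻²)^3 = 8.09×10⁻¹⁶
[Bi³⁺] = 8.09×10⁻¹⁶ mol L⁻¹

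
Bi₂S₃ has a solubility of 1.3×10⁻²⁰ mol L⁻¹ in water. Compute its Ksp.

Ksp = 4.0×10⁻⁹⁸

Bi₂S₃(s) ⇌ 2 Bi³⁺(aq) + 3 S²⁻(aq)
Let s be the molar solubility. Then [Bi³⁺] = 2s and [S²⁻] = 3s.
Ksp = [Bi³⁺]^2[S²⁻]^3 = (2s)^2 · (3s)^3 = 108s^5
Ksp = 108 × (1.3×10⁻²⁰)^5 = 4.0×10⁻⁹⁸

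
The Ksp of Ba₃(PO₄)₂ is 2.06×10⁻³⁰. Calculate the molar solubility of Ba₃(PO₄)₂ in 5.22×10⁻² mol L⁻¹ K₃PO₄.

Ba₃(PO₄)₂(s) ⇌ 3 Ba²⁺(aq) + 2 PO₄³⁻(aq)
Let s be the solubility of Ba₃(PO₄)₂ here. The common ion gives [PO₄³⁻] ≈ 5.22×10⁻² mol L⁻¹, and [Ba²⁺] = 3s.
Ksp = [Ba²⁺]^3[PO₄³⁻]^2 = (3s)^3(5.22×10⁻²)^2
(3s)^3 = 2.06×10⁻³⁰ / (5.22×10⁻²)^2 = 7.56×10⁻²⁸
s = 3.04×10⁻¹⁰ mol L⁻¹

3.04×10⁻¹⁰ M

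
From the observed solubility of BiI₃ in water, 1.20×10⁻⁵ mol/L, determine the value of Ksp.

Ksp = 5.60×10⁻¹⁹

BiI₃(s) ⇌ Bi³⁺(aq) + 3 I⁻(aq)
Call the molar solubility s, so that [Bi³⁺] = s and [I⁻] = 3s.
Ksp = [Bi³⁺][I⁻]^3 = s · (3s)^3 = 27s^4
Ksp = 27 × (1.20×10⁻⁵)^4 = 5.60×10⁻¹⁹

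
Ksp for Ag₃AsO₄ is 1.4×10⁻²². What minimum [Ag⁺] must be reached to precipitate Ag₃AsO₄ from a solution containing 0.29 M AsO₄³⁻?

The threshold for precipitation is Q = Ksp.
Ag₃AsO₄(s) ⇌ 3 Ag⁺(aq) + AsO₄³⁻(aq)
Ksp = [Ag⁺]^3[AsO₄³⁻] = [Ag⁺]^3(0.29)
[Ag⁺]^3 = 1.4×10⁻²² / (0.29) = 4.8×10⁻²²
[Ag⁺] = 7.8×10⁻⁸ M

7.8×10⁻⁸ M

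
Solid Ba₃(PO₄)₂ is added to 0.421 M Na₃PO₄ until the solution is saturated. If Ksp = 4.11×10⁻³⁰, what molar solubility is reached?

9.51×10⁻¹¹ M

Ba₃(PO₄)₂(s) ⇌ 3 Ba²⁺(aq) + 2 PO₄³⁻(aq)
PO₄³⁻ is already present at 0.421 M. If s mol/L of Ba₃(PO₄)₂ dissolves, [Ba²⁺] = 3s while [PO₄³⁻] ≈ 0.421 M.
Ksp = [Ba²⁺]^3[PO₄³⁻]^2 = (3s)^3(0.421)^2
(3s)^3 = 4.11×10⁻³⁰ / (0.421)^2 = 2.32×10⁻²⁹
s = 9.51×10⁻¹¹ M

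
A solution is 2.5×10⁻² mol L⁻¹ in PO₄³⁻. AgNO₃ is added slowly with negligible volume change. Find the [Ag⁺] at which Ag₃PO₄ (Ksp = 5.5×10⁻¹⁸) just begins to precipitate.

6.0×10⁻⁶ M

Each salt precipitates once Q = Ksp for that salt.
Ag₃PO₄(s) ⇌ 3 Ag⁺(aq) + PO₄³⁻(aq)
Ksp = [Ag⁺]^3[PO₄³⁻] = [Ag⁺]^3(2.5×10⁻²)
[Ag⁺]^3 = 5.5×10⁻¹⁸ / (2.5×10⁻²) = 2.2×10⁻¹⁶
[Ag⁺] = 6.0×10⁻⁶ mol L⁻¹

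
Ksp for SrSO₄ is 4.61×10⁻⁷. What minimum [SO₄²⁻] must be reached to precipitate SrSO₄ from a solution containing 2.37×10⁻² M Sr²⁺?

Precipitation begins when Q = Ksp.
SrSO₄(s) ⇌ Sr²⁺(aq) + SO₄²⁻(aq)
Ksp = [Sr²⁺][SO₄²⁻] = [SO₄²⁻](2.37×10⁻²)
[SO₄²⁻] = 4.61×10⁻⁷ / (2.37×10⁻²) = 1.95×10⁻⁵
[SO₄²⁻] = 1.95×10⁻⁵ M

1.95×10⁻⁵ M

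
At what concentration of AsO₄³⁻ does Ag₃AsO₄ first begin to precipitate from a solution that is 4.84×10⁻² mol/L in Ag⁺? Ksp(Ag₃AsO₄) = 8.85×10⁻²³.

Precipitation of each salt begins when its ion product equals Ksp.
Ag₃AsO₄(s) ⇌ 3 Ag⁺(aq) + AsO₄³⁻(aq)
Ksp = [Ag⁺]^3[AsO₄³⁻] = [AsO₄³⁻](4.84×10⁻²)^3
[AsO₄³⁻] = 8.85×10⁻²³ / (4.84×10⁻²)^3 = 7.81×10⁻¹⁹
[AsO₄³⁻] = 7.81×10⁻¹⁹ mol/L

7.81×10⁻¹⁹ M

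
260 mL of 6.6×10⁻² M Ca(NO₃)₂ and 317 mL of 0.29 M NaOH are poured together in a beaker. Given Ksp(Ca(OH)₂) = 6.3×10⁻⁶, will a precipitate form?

The combined volume is 577 mL.
[Ca²⁺] = (6.6×10⁻²)(260)/577 = 3.0×10⁻² M
[OH⁻] = (0.29)(317)/577 = 0.16 M
Q = [Ca²⁺][OH⁻]^2 = 7.5×10⁻⁴
Since Q (7.5×10⁻⁴) exceeds Ksp (6.3×10⁻⁶), Ca(OH)₂ will precipitate.

Yes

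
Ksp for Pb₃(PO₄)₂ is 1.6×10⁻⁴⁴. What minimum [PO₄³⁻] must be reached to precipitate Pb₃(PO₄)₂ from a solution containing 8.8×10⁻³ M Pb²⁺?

1.5×10⁻¹⁹ M

Precipitation begins when Q = Ksp.
Pb₃(PO₄)₂(s) ⇌ 3 Pb²⁺(aq) + 2 PO₄³⁻(aq)
Ksp = [Pb²⁺]^3[PO₄³⁻]^2 = [PO₄³⁻]^2(8.8×10⁻³)^3
[PO₄³⁻]^2 = 1.6×10⁻⁴⁴ / (8.8×10⁻³)^3 = 2.3×10⁻³⁸
[PO₄³⁻] = 1.5×10⁻¹⁹ M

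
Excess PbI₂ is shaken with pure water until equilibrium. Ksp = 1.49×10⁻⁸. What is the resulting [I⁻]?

3.10×10⁻³ M

PbI₂(s) ⇌ Pb²⁺(aq) + 2 I⁻(aq)
With molar solubility s: [Pb²⁺] = s, [I⁻] = 2s.
Ksp = [Pb²⁺][I⁻]^2 = s · (2s)^2 = 4s^3 = 1.49×10⁻⁸
s = 1.55×10⁻³ mol L⁻¹
[I⁻] = 2s = 3.10×10⁻³ mol L⁻¹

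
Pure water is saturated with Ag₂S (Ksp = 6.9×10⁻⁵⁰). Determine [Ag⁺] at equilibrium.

5.2×10⁻¹⁷ M

Ag₂S(s) ⇌ 2 Ag⁺(aq) + S²⁻(aq)
With molar solubility s: [Ag⁺] = 2s, [S²⁻] = s.
Ksp = [Ag⁺]^2[S²⁻] = (2s)^2 · s = 4s^3 = 6.9×10⁻⁵⁰
s = 2.6×10⁻¹⁷ mol L⁻¹
[Ag⁺] = 2s = 5.2×10⁻¹⁷ mol L⁻¹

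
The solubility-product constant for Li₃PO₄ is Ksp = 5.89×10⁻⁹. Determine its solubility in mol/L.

3.84×10⁻³ M

Li₃PO₄(s) ⇌ 3 Li⁺(aq) + PO₄³⁻(aq)
For each mole of Li₃PO₄ that dissolves per liter, [Li⁺] = 3s and [PO₄³⁻] = s; let s denote this solubility.
Ksp = [Li⁺]^3[PO₄³⁻] = (3s)^3 · s = 27s^4
27s^4 = 5.89×10⁻⁹  ⇒  s^4 = 2.18×10⁻¹⁰
Taking the 4th root, s = 3.84×10⁻³ mol L⁻¹.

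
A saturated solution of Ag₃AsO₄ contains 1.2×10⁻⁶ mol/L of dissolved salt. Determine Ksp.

Ksp = 5.6×10⁻²³

Ag₃AsO₄(s) ⇌ 3 Ag⁺(aq) + AsO₄³⁻(aq)
For each mole of Ag₃AsO₄ that dissolves per liter, [Ag⁺] = 3s and [AsO₄³⁻] = s; let s denote this solubility.
Ksp = [Ag⁺]^3[AsO₄³⁻] = (3s)^3 · s = 27s^4
Ksp = 27 × (1.2×10⁻⁶)^4 = 5.6×10⁻²³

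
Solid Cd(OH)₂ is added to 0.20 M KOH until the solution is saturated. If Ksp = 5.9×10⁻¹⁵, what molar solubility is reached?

1.5×10⁻¹³ M

Cd(OH)₂(s) ⇌ Cd²⁺(aq) + 2 OH⁻(aq)
The solution already contains OH⁻ at 0.20 M. Let s be the molar solubility of Cd(OH)₂.
[OH⁻] ≈ 0.20 M (common ion dominates); [Cd²⁺] = s.
Ksp = [Cd²⁺][OH⁻]^2 = s(0.20)^2
s = 5.9×10⁻¹⁵ / (0.20)^2 = 1.5×10⁻¹³
s = 1.5×10⁻¹³ M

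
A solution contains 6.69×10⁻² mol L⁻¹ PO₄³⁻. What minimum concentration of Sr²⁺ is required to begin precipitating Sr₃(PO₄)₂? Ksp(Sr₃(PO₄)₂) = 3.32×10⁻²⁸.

4.20×10⁻⁹ M

The threshold for precipitation is Q = Ksp.
Sr₃(PO₄)₂(s) ⇌ 3 Sr²⁺(aq) + 2 PO₄³⁻(aq)
Ksp = [Sr²⁺]^3[PO₄³⁻]^2 = [Sr²⁺]^3(6.69×10⁻²)^2
[Sr²⁺]^3 = 3.32×10⁻²⁸ / (6.69×10⁻²)^2 = 7.42×10⁻²⁶
[Sr²⁺] = 4.20×10⁻⁹ mol L⁻¹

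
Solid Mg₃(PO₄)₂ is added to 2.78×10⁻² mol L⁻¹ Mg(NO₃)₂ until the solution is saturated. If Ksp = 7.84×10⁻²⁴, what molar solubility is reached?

Mg₃(PO₄)₂(s) ⇌ 3 Mg²⁺(aq) + 2 PO₄³⁻(aq)
With Mg²⁺ already at 2.78×10⁻² mol L⁻¹ and s small, take [Mg²⁺] ≈ 2.78×10⁻² mol L⁻¹ and [PO₄³⁻] = 2s.
Ksp = [Mg²⁺]^3[PO₄³⁻]^2 = (2.78×10⁻²)^3(2s)^2
(2s)^2 = 7.84×10⁻²⁴ / (2.78×10⁻²)^3 = 3.65×10⁻¹⁹
s = 3.02×10⁻¹⁰ mol L⁻¹

3.02×10⁻¹⁰ M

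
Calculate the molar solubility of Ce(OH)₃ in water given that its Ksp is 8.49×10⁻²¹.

Ce(OH)₃(s) ⇌ Ce³⁺(aq) + 3 OH⁻(aq)
Call the molar solubility s, so that [Ce³⁺] = s and [OH⁻] = 3s.
Ksp = [Ce³⁺][OH⁻]^3 = s · (3s)^3 = 27s^4
27s^4 = 8.49×10⁻²¹  ⇒  s^4 = 3.14×10⁻²²
s = (3.14×10⁻²²)^(1/4) = 4.21×10⁻⁶ M

4.21×10⁻⁶ M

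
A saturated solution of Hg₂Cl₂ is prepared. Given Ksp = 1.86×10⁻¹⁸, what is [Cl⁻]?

Hg₂Cl₂(s) ⇌ Hg₂²⁺(aq) + 2 Cl⁻(aq)
Let s be the molar solubility. Then [Hg₂²⁺] = s and [Cl⁻] = 2s.
Ksp = [Hg₂²⁺][Cl⁻]^2 = s · (2s)^2 = 4s^3 = 1.86×10⁻¹⁸
s = 7.75×10⁻⁷ M
[Cl⁻] = 2s = 1.55×10⁻⁶ M

1.55×10⁻⁶ M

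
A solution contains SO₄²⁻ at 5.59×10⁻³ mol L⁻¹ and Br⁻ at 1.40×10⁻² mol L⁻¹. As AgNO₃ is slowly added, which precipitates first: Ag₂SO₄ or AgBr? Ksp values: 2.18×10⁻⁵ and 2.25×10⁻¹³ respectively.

AgBr

The threshold for precipitation is Q = Ksp.
For Ag₂SO₄: [Ag⁺] = (Ksp/[SO₄²⁻])^(1/2) = 6.24×10⁻² mol L⁻¹
For AgBr: [Ag⁺] = (Ksp/[Br⁻]) = 1.61×10⁻¹¹ mol L⁻¹
Since AgBr needs less Ag⁺ to reach saturation, it precipitates first.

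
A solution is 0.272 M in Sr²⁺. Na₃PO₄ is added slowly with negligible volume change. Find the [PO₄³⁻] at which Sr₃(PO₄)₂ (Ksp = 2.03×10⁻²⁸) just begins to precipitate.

A salt starts to precipitate once the ion product Q reaches its Ksp.
Sr₃(PO₄)₂(s) ⇌ 3 Sr²⁺(aq) + 2 PO₄³⁻(aq)
Ksp = [Sr²⁺]^3[PO₄³⁻]^2 = [PO₄³⁻]^2(0.272)^3
[PO₄³⁻]^2 = 2.03×10⁻²⁸ / (0.272)^3 = 1.01×10⁻²⁶
[PO₄³⁻] = 1.00×10⁻¹³ M

1.00×10⁻¹³ M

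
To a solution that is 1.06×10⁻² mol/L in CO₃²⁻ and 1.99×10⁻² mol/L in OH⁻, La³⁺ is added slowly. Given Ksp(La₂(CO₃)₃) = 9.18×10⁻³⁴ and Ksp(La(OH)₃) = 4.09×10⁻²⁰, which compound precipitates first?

La(OH)₃

A salt starts to precipitate once the ion product Q reaches its Ksp.
For La₂(CO₃)₃: [La³⁺] = (Ksp/[CO₃²⁻]^3)^(1/2) = 2.78×10⁻¹⁴ mol/L
For La(OH)₃: [La³⁺] = (Ksp/[OH⁻]^3) = 5.19×10⁻¹⁵ mol/L
The smaller threshold [La³⁺] is reached first, so La(OH)₃ precipitates first.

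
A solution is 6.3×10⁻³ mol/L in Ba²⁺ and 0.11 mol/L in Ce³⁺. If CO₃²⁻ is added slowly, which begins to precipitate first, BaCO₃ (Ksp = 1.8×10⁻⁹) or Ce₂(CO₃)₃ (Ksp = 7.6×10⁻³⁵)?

Ce₂(CO₃)₃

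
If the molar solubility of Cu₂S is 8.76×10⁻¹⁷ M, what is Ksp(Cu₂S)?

Ksp = 2.69×10⁻⁴⁸

Cu₂S(s) ⇌ 2 Cu⁺(aq) + S²⁻(aq)
Call the molar solubility s, so that [Cu⁺] = 2s and [S²⁻] = s.
Ksp = [Cu⁺]^2[S²⁻] = (2s)^2 · s = 4s^3
Ksp = 4 × (8.76×10⁻¹⁷)^3 = 2.69×10⁻⁴⁸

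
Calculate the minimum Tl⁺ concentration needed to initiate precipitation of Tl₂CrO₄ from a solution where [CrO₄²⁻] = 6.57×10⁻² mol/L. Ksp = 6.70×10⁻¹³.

3.19×10⁻⁶ M

A salt starts to precipitate once the ion product Q reaches its Ksp.
Tl₂CrO₄(s) ⇌ 2 Tl⁺(aq) + CrO₄²⁻(aq)
Ksp = [Tl⁺]^2[CrO₄²⁻] = [Tl⁺]^2(6.57×10⁻²)
[Tl⁺]^2 = 6.70×10⁻¹³ / (6.57×10⁻²) = 1.02×10⁻¹¹
[Tl⁺] = 3.19×10⁻⁶ mol/L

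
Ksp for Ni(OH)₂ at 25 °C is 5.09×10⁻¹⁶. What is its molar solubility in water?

5.03×10⁻⁶ M

Ni(OH)₂(s) ⇌ Ni²⁺(aq) + 2 OH⁻(aq)
If s mol/L of Ni(OH)₂ dissolves, [Ni²⁺] = s and [OH⁻] = 2s.
Ksp = [Ni²⁺][OH⁻]^2 = s · (2s)^2 = 4s^3
4s^3 = 5.09×10⁻¹⁶  ⇒  s^3 = 1.27×10⁻¹⁶
s = 5.03×10⁻⁶ M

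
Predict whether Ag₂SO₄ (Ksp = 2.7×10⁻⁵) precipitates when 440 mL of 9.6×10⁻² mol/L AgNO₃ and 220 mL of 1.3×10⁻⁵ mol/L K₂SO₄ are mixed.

No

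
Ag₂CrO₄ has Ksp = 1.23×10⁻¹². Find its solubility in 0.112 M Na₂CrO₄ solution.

1.66×10⁻⁶ M

Ag₂CrO₄(s) ⇌ 2 Ag⁺(aq) + CrO₄²⁻(aq)
The solution already contains CrO₄²⁻ at 0.112 M. Let s be the molar solubility of Ag₂CrO₄.
[CrO₄²⁻] ≈ 0.112 M (common ion dominates); [Ag⁺] = 2s.
Ksp = [Ag⁺]^2[CrO₄²⁻] = (2s)^2(0.112)
(2s)^2 = 1.23×10⁻¹² / (0.112) = 1.10×10⁻¹¹
s = 1.66×10⁻⁶ M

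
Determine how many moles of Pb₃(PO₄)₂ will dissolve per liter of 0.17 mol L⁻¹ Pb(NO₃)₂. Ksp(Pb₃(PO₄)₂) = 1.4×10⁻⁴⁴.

Pb₃(PO₄)₂(s) ⇌ 3 Pb²⁺(aq) + 2 PO₄³⁻(aq)
The solution already contains Pb²⁺ at 0.17 mol L⁻¹. Let s be the molar solubility of Pb₃(PO₄)₂.
[Pb²⁺] ≈ 0.17 mol L⁻¹ (common ion dominates); [PO₄³⁻] = 2s.
Ksp = [Pb²⁺]^3[PO₄³⁻]^2 = (0.17)^3(2s)^2
(2s)^2 = 1.4×10⁻⁴⁴ / (0.17)^3 = 2.8×10⁻⁴²
s = 8.4×10⁻²² mol L⁻¹

8.4×10⁻²² M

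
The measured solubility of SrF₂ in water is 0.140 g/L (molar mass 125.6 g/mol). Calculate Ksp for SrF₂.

s = (0.140 g L⁻¹)/(125.6 g mol⁻¹) = 1.1146×10⁻³ M
SrF₂(s) ⇌ Sr²⁺(aq) + 2 F⁻(aq)
Call the molar solubility s, so that [Sr²⁺] = s and [F⁻] = 2s.
Ksp = [Sr²⁺][F⁻]^2 = s · (2s)^2 = 4s^3
Ksp = 4 × (1.1146×10⁻³)^3 = 5.54×10⁻⁹

Ksp = 5.54×10⁻⁹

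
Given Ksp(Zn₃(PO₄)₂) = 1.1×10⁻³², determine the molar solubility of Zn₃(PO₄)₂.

1.6×10⁻⁷ M

Zn₃(PO₄)₂(s) ⇌ 3 Zn²⁺(aq) + 2 PO₄³⁻(aq)
For each mole of Zn₃(PO₄)₂ that dissolves per liter, [Zn²⁺] = 3s and [PO₄³⁻] = 2s; let s denote this solubility.
Ksp = [Zn²⁺]^3[PO₄³⁻]^2 = (3s)^3 · (2s)^2 = 108s^5
108s^5 = 1.1×10⁻³²  ⇒  s^5 = 1.0×10⁻³⁴
s = (1.0×10⁻³⁴)^(1/5) = 1.6×10⁻⁷ mol L⁻¹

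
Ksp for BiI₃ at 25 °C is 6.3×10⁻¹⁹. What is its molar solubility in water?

1.2×10⁻⁵ M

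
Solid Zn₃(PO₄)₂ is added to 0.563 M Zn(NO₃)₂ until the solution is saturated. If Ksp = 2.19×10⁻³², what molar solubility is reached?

1.75×10⁻¹⁶ M

Zn₃(PO₄)₂(s) ⇌ 3 Zn²⁺(aq) + 2 PO₄³⁻(aq)
The solution already contains Zn²⁺ at 0.563 M. Let s be the molar solubility of Zn₃(PO₄)₂.
[Zn²⁺] ≈ 0.563 M (common ion dominates); [PO₄³⁻] = 2s.
Ksp = [Zn²⁺]^3[PO₄³⁻]^2 = (0.563)^3(2s)^2
(2s)^2 = 2.19×10⁻³² / (0.563)^3 = 1.23×10⁻³¹
s = 1.75×10⁻¹⁶ M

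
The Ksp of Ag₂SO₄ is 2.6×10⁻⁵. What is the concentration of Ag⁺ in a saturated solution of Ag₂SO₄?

3.7×10⁻² M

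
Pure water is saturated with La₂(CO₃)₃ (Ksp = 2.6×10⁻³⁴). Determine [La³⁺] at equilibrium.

1.5×10⁻⁷ M

La₂(CO₃)₃(s) ⇌ 2 La³⁺(aq) + 3 CO₃²⁻(aq)
If s mol/L of La₂(CO₃)₃ dissolves, [La³⁺] = 2s and [CO₃²⁻] = 3s.
Ksp = [La³⁺]^2[CO₃²⁻]^3 = (2s)^2 · (3s)^3 = 108s^5 = 2.6×10⁻³⁴
s = 7.5×10⁻⁸ mol/L
[La³⁺] = 2s = 1.5×10⁻⁷ mol/L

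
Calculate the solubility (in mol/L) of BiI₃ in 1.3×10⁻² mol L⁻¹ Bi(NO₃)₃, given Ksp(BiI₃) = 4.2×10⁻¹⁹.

BiI₃(s) ⇌ Bi³⁺(aq) + 3 I⁻(aq)
With Bi³⁺ already at 1.3×10⁻² mol L⁻¹ and s small, take [Bi³⁺] ≈ 1.3×10⁻² mol L⁻¹ and [I⁻] = 3s.
Ksp = [Bi³⁺][I⁻]^3 = (1.3×10⁻²)(3s)^3
(3s)^3 = 4.2×10⁻¹⁹ / (1.3×10⁻²) = 3.2×10⁻¹⁷
s = 1.1×10⁻⁶ mol L⁻¹

1.1×10⁻⁶ M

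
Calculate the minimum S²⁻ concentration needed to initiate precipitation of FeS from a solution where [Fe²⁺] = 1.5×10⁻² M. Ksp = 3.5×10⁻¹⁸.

2.3×10⁻¹⁶ M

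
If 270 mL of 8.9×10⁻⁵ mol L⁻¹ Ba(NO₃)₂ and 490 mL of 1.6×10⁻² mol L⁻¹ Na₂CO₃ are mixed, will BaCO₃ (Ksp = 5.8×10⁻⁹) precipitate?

The combined volume is 760 mL.
[Ba²⁺] = (8.9×10⁻⁵)(270)/760 = 3.2×10⁻⁵ mol L⁻¹
[CO₃²⁻] = (1.6×10⁻²)(490)/760 = 1.0×10⁻² mol L⁻¹
Q = [Ba²⁺][CO₃²⁻] = 3.3×10⁻⁷
Q = 3.3×10⁻⁷ > Ksp = 5.8×10⁻⁹, so the solution is supersaturated and BaCO₃ precipitates.

Yes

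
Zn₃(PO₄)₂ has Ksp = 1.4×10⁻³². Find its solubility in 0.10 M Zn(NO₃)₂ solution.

1.9×10⁻¹⁵ M

Zn₃(PO₄)₂(s) ⇌ 3 Zn²⁺(aq) + 2 PO₄³⁻(aq)
With Zn²⁺ already at 0.10 M and s small, take [Zn²⁺] ≈ 0.10 M and [PO₄³⁻] = 2s.
Ksp = [Zn²⁺]^3[PO₄³⁻]^2 = (0.10)^3(2s)^2
(2s)^2 = 1.4×10⁻³² / (0.10)^3 = 1.4×10⁻²⁹
s = 1.9×10⁻¹⁵ M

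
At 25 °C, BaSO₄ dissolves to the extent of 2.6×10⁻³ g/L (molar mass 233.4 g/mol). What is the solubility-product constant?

Ksp = 1.2×10⁻¹⁰

s = (2.6×10⁻³ g L⁻¹)/(233.4 g mol⁻¹) = 1.114×10⁻⁵ M
BaSO₄(s) ⇌ Ba²⁺(aq) + SO₄²⁻(aq)
If s mol/L of BaSO₄ dissolves, [Ba²⁺] = s and [SO₄²⁻] = s.
Ksp = [Ba²⁺][SO₄²⁻] = s · s = s^2
Ksp = (1.114×10⁻⁵)^2 = 1.2×10⁻¹⁰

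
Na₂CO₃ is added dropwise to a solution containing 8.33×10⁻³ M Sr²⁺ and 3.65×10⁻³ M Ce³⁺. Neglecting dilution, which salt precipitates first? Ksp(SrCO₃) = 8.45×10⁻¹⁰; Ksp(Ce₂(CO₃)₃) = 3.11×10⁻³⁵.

Ce₂(CO₃)₃

Each salt precipitates once Q = Ksp for that salt.
For SrCO₃: [CO₃²⁻] = (Ksp/[Sr²⁺]) = 1.01×10⁻⁷ M
For Ce₂(CO₃)₃: [CO₃²⁻] = (Ksp/[Ce³⁺]^2)^(1/3) = 1.33×10⁻¹⁰ M
Ce₂(CO₃)₃ requires the lower [CO₃²⁻], so it precipitates first.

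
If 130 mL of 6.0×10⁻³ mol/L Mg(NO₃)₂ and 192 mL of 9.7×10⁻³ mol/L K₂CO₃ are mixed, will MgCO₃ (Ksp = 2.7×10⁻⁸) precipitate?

Yes

After mixing, V = 130 mL + 192 mL = 322 mL.
[Mg²⁺] = (6.0×10⁻³)(130)/322 = 2.4×10⁻³ mol/L
[CO₃²⁻] = (9.7×10⁻³)(192)/322 = 5.8×10⁻³ mol/L
Q = [Mg²⁺][CO₃²⁻] = 1.4×10⁻⁵
Q = 1.4×10⁻⁵ > Ksp = 2.7×10⁻⁸, so the solution is supersaturated and MgCO₃ precipitates.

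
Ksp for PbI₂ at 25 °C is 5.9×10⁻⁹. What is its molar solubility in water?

1.1×10⁻³ M

PbI₂(s) ⇌ Pb²⁺(aq) + 2 I⁻(aq)
With molar solubility s: [Pb²⁺] = s, [I⁻] = 2s.
Ksp = [Pb²⁺][I⁻]^2 = s · (2s)^2 = 4s^3
4s^3 = 5.9×10⁻⁹  ⇒  s^3 = 1.5×10⁻⁹
s = (1.5×10⁻⁹)^(1/3) = 1.1×10⁻³ M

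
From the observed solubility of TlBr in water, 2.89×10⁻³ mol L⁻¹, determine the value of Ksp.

TlBr(s) ⇌ Tl⁺(aq) + Br⁻(aq)
With molar solubility s: [Tl⁺] = s, [Br⁻] = s.
Ksp = [Tl⁺][Br⁻] = s · s = s^2
Ksp = (2.89×10⁻³)^2 = 8.35×10⁻⁶

Ksp = 8.35×10⁻⁶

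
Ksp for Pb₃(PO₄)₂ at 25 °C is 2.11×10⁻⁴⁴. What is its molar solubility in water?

7.21×10⁻¹⁰ M

Pb₃(PO₄)₂(s) ⇌ 3 Pb²⁺(aq) + 2 PO₄³⁻(aq)
If s mol/L of Pb₃(PO₄)₂ dissolves, [Pb²⁺] = 3s and [PO₄³⁻] = 2s.
Ksp = [Pb²⁺]^3[PO₄³⁻]^2 = (3s)^3 · (2s)^2 = 108s^5
108s^5 = 2.11×10⁻⁴⁴  ⇒  s^5 = 1.95×10⁻⁴⁶
s = 7.21×10⁻¹⁰ mol L⁻¹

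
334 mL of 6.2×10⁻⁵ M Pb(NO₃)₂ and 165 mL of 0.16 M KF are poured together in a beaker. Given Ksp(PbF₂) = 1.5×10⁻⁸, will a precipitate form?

Yes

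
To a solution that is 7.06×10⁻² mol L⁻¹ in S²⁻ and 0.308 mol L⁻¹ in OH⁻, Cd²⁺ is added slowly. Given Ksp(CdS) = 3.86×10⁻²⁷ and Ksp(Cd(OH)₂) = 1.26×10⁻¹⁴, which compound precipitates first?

Precipitation of each salt begins when its ion product equals Ksp.
For CdS: [Cd²⁺] = (Ksp/[S²⁻]) = 5.47×10⁻²⁶ mol L⁻¹
For Cd(OH)₂: [Cd²⁺] = (Ksp/[OH⁻]^2) = 1.33×10⁻¹³ mol L⁻¹
The smaller threshold [Cd²⁺] is reached first, so CdS precipitates first.

CdS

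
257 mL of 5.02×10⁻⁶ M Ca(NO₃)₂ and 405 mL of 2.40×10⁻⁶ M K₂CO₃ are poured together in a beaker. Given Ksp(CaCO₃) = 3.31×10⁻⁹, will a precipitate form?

After mixing, V = 257 mL + 405 mL = 662 mL.
[Ca²⁺] = (5.02×10⁻⁶)(257)/662 = 1.95×10⁻⁶ M
[CO₃²⁻] = (2.40×10⁻⁶)(405)/662 = 1.47×10⁻⁶ M
Q = [Ca²⁺][CO₃²⁻] = 2.86×10⁻¹²
Q < Ksp (2.86×10⁻¹² vs 3.31×10⁻⁹); the solution remains unsaturated and no precipitate forms.

No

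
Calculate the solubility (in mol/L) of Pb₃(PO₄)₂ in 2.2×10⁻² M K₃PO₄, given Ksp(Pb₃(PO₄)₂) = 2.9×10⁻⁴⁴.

1.3×10⁻¹⁴ M

Pb₃(PO₄)₂(s) ⇌ 3 Pb²⁺(aq) + 2 PO₄³⁻(aq)
With PO₄³⁻ already at 2.2×10⁻² M and s small, take [PO₄³⁻] ≈ 2.2×10⁻² M and [Pb²⁺] = 3s.
Ksp = [Pb²⁺]^3[PO₄³⁻]^2 = (3s)^3(2.2×10⁻²)^2
(3s)^3 = 2.9×10⁻⁴⁴ / (2.2×10⁻²)^2 = 6.0×10⁻⁴¹
s = 1.3×10⁻¹⁴ M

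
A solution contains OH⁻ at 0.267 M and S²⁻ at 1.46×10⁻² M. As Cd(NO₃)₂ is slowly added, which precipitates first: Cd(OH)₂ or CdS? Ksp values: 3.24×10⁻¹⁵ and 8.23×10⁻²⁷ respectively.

A salt starts to precipitate once the ion product Q reaches its Ksp.
For Cd(OH)₂: [Cd²⁺] = (Ksp/[OH⁻]^2) = 4.54×10⁻¹⁴ M
For CdS: [Cd²⁺] = (Ksp/[S²⁻]) = 5.64×10⁻²⁵ M
The smaller threshold [Cd²⁺] is reached first, so CdS precipitates first.

CdS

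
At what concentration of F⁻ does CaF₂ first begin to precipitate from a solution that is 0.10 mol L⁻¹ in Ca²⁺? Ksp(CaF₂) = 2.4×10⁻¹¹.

1.5×10⁻⁵ M

Precipitation begins when Q = Ksp.
CaF₂(s) ⇌ Ca²⁺(aq) + 2 F⁻(aq)
Ksp = [Ca²⁺][F⁻]^2 = [F⁻]^2(0.10)
[F⁻]^2 = 2.4×10⁻¹¹ / (0.10) = 2.4×10⁻¹⁰
[F⁻] = 1.5×10⁻⁵ mol L⁻¹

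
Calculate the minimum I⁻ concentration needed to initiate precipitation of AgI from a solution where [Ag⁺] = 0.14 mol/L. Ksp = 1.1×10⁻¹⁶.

Precipitation begins when Q = Ksp.
AgI(s) ⇌ Ag⁺(aq) + I⁻(aq)
Ksp = [Ag⁺][I⁻] = [I⁻](0.14)
[I⁻] = 1.1×10⁻¹⁶ / (0.14) = 7.9×10⁻¹⁶
[I⁻] = 7.9×10⁻¹⁶ mol/L

7.9×10⁻¹⁶ M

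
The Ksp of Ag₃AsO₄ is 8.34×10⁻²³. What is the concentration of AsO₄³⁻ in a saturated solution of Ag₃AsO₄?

Ag₃AsO₄(s) ⇌ 3 Ag⁺(aq) + AsO₄³⁻(aq)
Call the molar solubility s, so that [Ag⁺] = 3s and [AsO₄³⁻] = s.
Ksp = [Ag⁺]^3[AsO₄³⁻] = (3s)^3 · s = 27s^4 = 8.34×10⁻²³
s = 1.33×10⁻⁶ mol L⁻¹
[AsO₄³⁻] = s = 1.33×10⁻⁶ mol L⁻¹

1.33×10⁻⁶ M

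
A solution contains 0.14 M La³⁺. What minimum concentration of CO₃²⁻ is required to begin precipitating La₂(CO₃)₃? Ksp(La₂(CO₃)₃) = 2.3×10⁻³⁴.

2.3×10⁻¹¹ M

A salt starts to precipitate once the ion product Q reaches its Ksp.
La₂(CO₃)₃(s) ⇌ 2 La³⁺(aq) + 3 CO₃²⁻(aq)
Ksp = [La³⁺]^2[CO₃²⁻]^3 = [CO₃²⁻]^3(0.14)^2
[CO₃²⁻]^3 = 2.3×10⁻³⁴ / (0.14)^2 = 1.2×10⁻³²
[CO₃²⁻] = 2.3×10⁻¹¹ M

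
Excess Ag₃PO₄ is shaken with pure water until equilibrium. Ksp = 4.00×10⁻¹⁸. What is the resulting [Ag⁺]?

Ag₃PO₄(s) ⇌ 3 Ag⁺(aq) + PO₄³⁻(aq)
With molar solubility s: [Ag⁺] = 3s, [PO₄³⁻] = s.
Ksp = [Ag⁺]^3[PO₄³⁻] = (3s)^3 · s = 27s^4 = 4.00×10⁻¹⁸
s = 1.96×10⁻⁵ mol/L
[Ag⁺] = 3s = 5.89×10⁻⁵ mol/L

5.89×10⁻⁵ M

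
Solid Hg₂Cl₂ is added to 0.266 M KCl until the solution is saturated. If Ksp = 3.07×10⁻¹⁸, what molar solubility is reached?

Hg₂Cl₂(s) ⇌ Hg₂²⁺(aq) + 2 Cl⁻(aq)
Cl⁻ is already present at 0.266 M. If s mol/L of Hg₂Cl₂ dissolves, [Hg₂²⁺] = s while [Cl⁻] ≈ 0.266 M.
Ksp = [Hg₂²⁺][Cl⁻]^2 = s(0.266)^2
s = 3.07×10⁻¹⁸ / (0.266)^2 = 4.34×10⁻¹⁷
s = 4.34×10⁻¹⁷ M

4.34×10⁻¹⁷ M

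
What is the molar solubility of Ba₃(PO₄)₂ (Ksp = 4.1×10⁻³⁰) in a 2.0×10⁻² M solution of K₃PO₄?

7.2×10⁻¹⁰ M

Ba₃(PO₄)₂(s) ⇌ 3 Ba²⁺(aq) + 2 PO₄³⁻(aq)
With PO₄³⁻ already at 2.0×10⁻² M and s small, take [PO₄³⁻] ≈ 2.0×10⁻² M and [Ba²⁺] = 3s.
Ksp = [Ba²⁺]^3[PO₄³⁻]^2 = (3s)^3(2.0×10⁻²)^2
(3s)^3 = 4.1×10⁻³⁰ / (2.0×10⁻²)^2 = 1.0×10⁻²⁶
s = 7.2×10⁻¹⁰ M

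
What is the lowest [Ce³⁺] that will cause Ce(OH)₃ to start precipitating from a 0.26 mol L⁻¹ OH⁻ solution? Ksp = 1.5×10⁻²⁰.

Precipitation of each salt begins when its ion product equals Ksp.
Ce(OH)₃(s) ⇌ Ce³⁺(aq) + 3 OH⁻(aq)
Ksp = [Ce³⁺][OH⁻]^3 = [Ce³⁺](0.26)^3
[Ce³⁺] = 1.5×10⁻²⁰ / (0.26)^3 = 8.5×10⁻¹⁹
[Ce³⁺] = 8.5×10⁻¹⁹ mol L⁻¹

8.5×10⁻¹⁹ M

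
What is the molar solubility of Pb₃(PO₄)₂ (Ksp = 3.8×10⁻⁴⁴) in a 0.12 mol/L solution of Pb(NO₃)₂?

2.3×10⁻²¹ M

Pb₃(PO₄)₂(s) ⇌ 3 Pb²⁺(aq) + 2 PO₄³⁻(aq)
Pb²⁺ is already present at 0.12 mol/L. If s mol/L of Pb₃(PO₄)₂ dissolves, [PO₄³⁻] = 2s while [Pb²⁺] ≈ 0.12 mol/L.
Ksp = [Pb²⁺]^3[PO₄³⁻]^2 = (0.12)^3(2s)^2
(2s)^2 = 3.8×10⁻⁴⁴ / (0.12)^3 = 2.2×10⁻⁴¹
s = 2.3×10⁻²¹ mol/L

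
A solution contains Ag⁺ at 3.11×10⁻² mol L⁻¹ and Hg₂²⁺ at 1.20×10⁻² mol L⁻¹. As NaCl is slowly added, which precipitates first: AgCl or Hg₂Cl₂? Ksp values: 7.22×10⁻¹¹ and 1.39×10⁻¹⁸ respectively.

AgCl

The threshold for precipitation is Q = Ksp.
For AgCl: [Cl⁻] = (Ksp/[Ag⁺]) = 2.32×10⁻⁹ mol L⁻¹
For Hg₂Cl₂: [Cl⁻] = (Ksp/[Hg₂²⁺])^(1/2) = 1.08×10⁻⁸ mol L⁻¹
AgCl requires the lower [Cl⁻], so it precipitates first.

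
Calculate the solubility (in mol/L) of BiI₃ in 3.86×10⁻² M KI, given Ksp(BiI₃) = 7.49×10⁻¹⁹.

1.30×10⁻¹⁴ M

BiI₃(s) ⇌ Bi³⁺(aq) + 3 I⁻(aq)
Let s be the solubility of BiI₃ here. The common ion gives [I⁻] ≈ 3.86×10⁻² M, and [Bi³⁺] = s.
Ksp = [Bi³⁺][I⁻]^3 = s(3.86×10⁻²)^3
s = 7.49×10⁻¹⁹ / (3.86×10⁻²)^3 = 1.30×10⁻¹⁴
s = 1.30×10⁻¹⁴ M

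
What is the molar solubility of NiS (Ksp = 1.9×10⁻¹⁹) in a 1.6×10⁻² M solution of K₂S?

NiS(s) ⇌ Ni²⁺(aq) + S²⁻(aq)
With S²⁻ already at 1.6×10⁻² M and s small, take [S²⁻] ≈ 1.6×10⁻² M and [Ni²⁺] = s.
Ksp = [Ni²⁺][S²⁻] = s(1.6×10⁻²)
s = 1.9×10⁻¹⁹ / (1.6×10⁻²) = 1.2×10⁻¹⁷
s = 1.2×10⁻¹⁷ M

1.2×10⁻¹⁷ M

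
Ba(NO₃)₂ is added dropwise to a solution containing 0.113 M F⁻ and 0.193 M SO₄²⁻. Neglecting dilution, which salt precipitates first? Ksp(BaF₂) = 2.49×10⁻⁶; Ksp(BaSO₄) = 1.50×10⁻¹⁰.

BaSO₄

Each salt precipitates once Q = Ksp for that salt.
For BaF₂: [Ba²⁺] = (Ksp/[F⁻]^2) = 1.95×10⁻⁴ M
For BaSO₄: [Ba²⁺] = (Ksp/[SO₄²⁻]) = 7.77×10⁻¹⁰ M
Since BaSO₄ needs less Ba²⁺ to reach saturation, it precipitates first.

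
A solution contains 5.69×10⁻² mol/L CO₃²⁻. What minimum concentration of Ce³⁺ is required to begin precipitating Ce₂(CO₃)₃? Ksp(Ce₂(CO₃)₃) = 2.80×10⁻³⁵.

The threshold for precipitation is Q = Ksp.
Ce₂(CO₃)₃(s) ⇌ 2 Ce³⁺(aq) + 3 CO₃²⁻(aq)
Ksp = [Ce³⁺]^2[CO₃²⁻]^3 = [Ce³⁺]^2(5.69×10⁻²)^3
[Ce³⁺]^2 = 2.80×10⁻³⁵ / (5.69×10⁻²)^3 = 1.52×10⁻³¹
[Ce³⁺] = 3.90×10⁻¹⁶ mol/L

3.90×10⁻¹⁶ M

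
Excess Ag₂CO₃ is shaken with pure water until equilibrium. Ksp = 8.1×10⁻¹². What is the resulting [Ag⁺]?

2.5×10⁻⁴ M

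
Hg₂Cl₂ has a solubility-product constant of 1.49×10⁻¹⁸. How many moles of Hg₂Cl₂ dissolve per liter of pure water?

Hg₂Cl₂(s) ⇌ Hg₂²⁺(aq) + 2 Cl⁻(aq)
For each mole of Hg₂Cl₂ that dissolves per liter, [Hg₂²⁺] = s and [Cl⁻] = 2s; let s denote this solubility.
Ksp = [Hg₂²⁺][Cl⁻]^2 = s · (2s)^2 = 4s^3
4s^3 = 1.49×10⁻¹⁸  ⇒  s^3 = 3.73×10⁻¹⁹
Taking the 3rd root, s = 7.20×10⁻⁷ M.

7.20×10⁻⁷ M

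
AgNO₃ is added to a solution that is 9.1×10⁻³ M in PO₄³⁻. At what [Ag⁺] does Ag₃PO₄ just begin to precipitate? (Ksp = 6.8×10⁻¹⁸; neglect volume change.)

9.1×10⁻⁶ M

A salt starts to precipitate once the ion product Q reaches its Ksp.
Ag₃PO₄(s) ⇌ 3 Ag⁺(aq) + PO₄³⁻(aq)
Ksp = [Ag⁺]^3[PO₄³⁻] = [Ag⁺]^3(9.1×10⁻³)
[Ag⁺]^3 = 6.8×10⁻¹⁸ / (9.1×10⁻³) = 7.5×10⁻¹⁶
[Ag⁺] = 9.1×10⁻⁶ M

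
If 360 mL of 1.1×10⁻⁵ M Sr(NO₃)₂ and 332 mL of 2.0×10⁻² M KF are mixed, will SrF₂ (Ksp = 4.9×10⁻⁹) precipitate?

The combined volume is 692 mL.
[Sr²⁺] = (1.1×10⁻⁵)(360)/692 = 5.7×10⁻⁶ M
[F⁻] = (2.0×10⁻²)(332)/692 = 9.6×10⁻³ M
Q = [Sr²⁺][F⁻]^2 = 5.3×10⁻¹⁰
Q < Ksp (5.3×10⁻¹⁰ vs 4.9×10⁻⁹); the solution remains unsaturated and no precipitate forms.

No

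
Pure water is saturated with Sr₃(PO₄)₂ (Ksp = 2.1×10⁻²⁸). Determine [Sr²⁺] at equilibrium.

Sr₃(PO₄)₂(s) ⇌ 3 Sr²⁺(aq) + 2 PO₄³⁻(aq)
If s mol/L of Sr₃(PO₄)₂ dissolves, [Sr²⁺] = 3s and [PO₄³⁻] = 2s.
Ksp = [Sr²⁺]^3[PO₄³⁻]^2 = (3s)^3 · (2s)^2 = 108s^5 = 2.1×10⁻²⁸
s = 1.1×10⁻⁶ mol L⁻¹
[Sr²⁺] = 3s = 3.4×10⁻⁶ mol L⁻¹

3.4×10⁻⁶ M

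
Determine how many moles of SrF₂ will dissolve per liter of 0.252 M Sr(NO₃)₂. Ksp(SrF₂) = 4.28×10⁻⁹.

6.52×10⁻⁵ M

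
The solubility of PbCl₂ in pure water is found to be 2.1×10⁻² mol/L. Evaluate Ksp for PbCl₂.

PbCl₂(s) ⇌ Pb²⁺(aq) + 2 Cl⁻(aq)
For each mole of PbCl₂ that dissolves per liter, [Pb²⁺] = s and [Cl⁻] = 2s; let s denote this solubility.
Ksp = [Pb²⁺][Cl⁻]^2 = s · (2s)^2 = 4s^3
Ksp = 4 × (2.1×10⁻²)^3 = 3.7×10⁻⁵

Ksp = 3.7×10⁻⁵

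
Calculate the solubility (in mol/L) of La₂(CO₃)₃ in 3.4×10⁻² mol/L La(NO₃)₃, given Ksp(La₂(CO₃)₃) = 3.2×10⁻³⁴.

La₂(CO₃)₃(s) ⇌ 2 La³⁺(aq) + 3 CO₃²⁻(aq)
The solution already contains La³⁺ at 3.4×10⁻² mol/L. Let s be the molar solubility of La₂(CO₃)₃.
[La³⁺] ≈ 3.4×10⁻² mol/L (common ion dominates); [CO₃²⁻] = 3s.
Ksp = [La³⁺]^2[CO₃²⁻]^3 = (3.4×10⁻²)^2(3s)^3
(3s)^3 = 3.2×10⁻³⁴ / (3.4×10⁻²)^2 = 2.8×10⁻³¹
s = 2.2×10⁻¹¹ mol/L

2.2×10⁻¹¹ M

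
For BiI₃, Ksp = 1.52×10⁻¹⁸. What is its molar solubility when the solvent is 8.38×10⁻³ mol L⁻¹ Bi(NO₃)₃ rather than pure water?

BiI₃(s) ⇌ Bi³⁺(aq) + 3 I⁻(aq)
The solution already contains Bi³⁺ at 8.38×10⁻³ mol L⁻¹. Let s be the molar solubility of BiI₃.
[Bi³⁺] ≈ 8.38×10⁻³ mol L⁻¹ (common ion dominates); [I⁻] = 3s.
Ksp = [Bi³⁺][I⁻]^3 = (8.38×10⁻³)(3s)^3
(3s)^3 = 1.52×10⁻¹⁸ / (8.38×10⁻³) = 1.81×10⁻¹⁶
s = 1.89×10⁻⁶ mol L⁻¹

1.89×10⁻⁶ M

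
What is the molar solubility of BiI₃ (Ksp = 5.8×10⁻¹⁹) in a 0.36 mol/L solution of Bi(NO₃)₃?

3.9×10⁻⁷ M

BiI₃(s) ⇌ Bi³⁺(aq) + 3 I⁻(aq)
Let s be the solubility of BiI₃ here. The common ion gives [Bi³⁺] ≈ 0.36 mol/L, and [I⁻] = 3s.
Ksp = [Bi³⁺][I⁻]^3 = (0.36)(3s)^3
(3s)^3 = 5.8×10⁻¹⁹ / (0.36) = 1.6×10⁻¹⁸
s = 3.9×10⁻⁷ mol/L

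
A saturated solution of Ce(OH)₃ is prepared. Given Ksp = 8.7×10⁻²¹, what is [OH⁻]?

Ce(OH)₃(s) ⇌ Ce³⁺(aq) + 3 OH⁻(aq)
Let s be the molar solubility. Then [Ce³⁺] = s and [OH⁻] = 3s.
Ksp = [Ce³⁺][OH⁻]^3 = s · (3s)^3 = 27s^4 = 8.7×10⁻²¹
s = 4.2×10⁻⁶ M
[OH⁻] = 3s = 1.3×10⁻⁵ M

1.3×10⁻⁵ M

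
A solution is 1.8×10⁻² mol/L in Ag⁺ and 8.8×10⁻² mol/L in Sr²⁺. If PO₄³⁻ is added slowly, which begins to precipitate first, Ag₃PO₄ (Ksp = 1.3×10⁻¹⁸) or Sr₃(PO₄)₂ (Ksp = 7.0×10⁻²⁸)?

Ag₃PO₄

A salt starts to precipitate once the ion product Q reaches its Ksp.
For Ag₃PO₄: [PO₄³⁻] = (Ksp/[Ag⁺]^3) = 2.2×10⁻¹³ mol/L
For Sr₃(PO₄)₂: [PO₄³⁻] = (Ksp/[Sr²⁺]^3)^(1/2) = 1.0×10⁻¹² mol/L
The smaller threshold [PO₄³⁻] is reached first, so Ag₃PO₄ precipitates first.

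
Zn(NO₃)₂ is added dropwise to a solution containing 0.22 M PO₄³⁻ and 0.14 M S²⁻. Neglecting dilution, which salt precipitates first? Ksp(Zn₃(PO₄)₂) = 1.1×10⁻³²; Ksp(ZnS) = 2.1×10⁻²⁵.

ZnS

The threshold for precipitation is Q = Ksp.
For Zn₃(PO₄)₂: [Zn²⁺] = (Ksp/[PO₄³⁻]^2)^(1/3) = 6.1×10⁻¹¹ M
For ZnS: [Zn²⁺] = (Ksp/[S²⁻]) = 1.5×10⁻²⁴ M
Since ZnS needs less Zn²⁺ to reach saturation, it precipitates first.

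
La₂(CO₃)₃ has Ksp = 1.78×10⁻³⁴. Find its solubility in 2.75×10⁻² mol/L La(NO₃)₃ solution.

2.06×10⁻¹¹ M

La₂(CO₃)₃(s) ⇌ 2 La³⁺(aq) + 3 CO₃²⁻(aq)
With La³⁺ already at 2.75×10⁻² mol/L and s small, take [La³⁺] ≈ 2.75×10⁻² mol/L and [CO₃²⁻] = 3s.
Ksp = [La³⁺]^2[CO₃²⁻]^3 = (2.75×10⁻²)^2(3s)^3
(3s)^3 = 1.78×10⁻³⁴ / (2.75×10⁻²)^2 = 2.35×10⁻³¹
s = 2.06×10⁻¹¹ mol/L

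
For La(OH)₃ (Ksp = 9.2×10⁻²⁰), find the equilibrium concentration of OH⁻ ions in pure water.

La(OH)₃(s) ⇌ La³⁺(aq) + 3 OH⁻(aq)
If s mol/L of La(OH)₃ dissolves, [La³⁺] = s and [OH⁻] = 3s.
Ksp = [La³⁺][OH⁻]^3 = s · (3s)^3 = 27s^4 = 9.2×10⁻²⁰
s = 7.6×10⁻⁶ M
[OH⁻] = 3s = 2.3×10⁻⁵ M

2.3×10⁻⁵ M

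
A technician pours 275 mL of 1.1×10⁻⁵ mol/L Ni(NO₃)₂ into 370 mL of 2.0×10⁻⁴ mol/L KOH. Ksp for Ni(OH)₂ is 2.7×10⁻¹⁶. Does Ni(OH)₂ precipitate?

The combined volume is 645 mL.
[Ni²⁺] = (1.1×10⁻⁵)(275)/645 = 4.7×10⁻⁶ mol/L
[OH⁻] = (2.0×10⁻⁴)(370)/645 = 1.1×10⁻⁴ mol/L
Q = [Ni²⁺][OH⁻]^2 = 6.2×10⁻¹⁴
Since Q (6.2×10⁻¹⁴) exceeds Ksp (2.7×10⁻¹⁶), Ni(OH)₂ will precipitate.

Yes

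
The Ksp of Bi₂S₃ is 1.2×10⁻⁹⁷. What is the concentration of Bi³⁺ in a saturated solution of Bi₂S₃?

3.2×10⁻²⁰ M

Bi₂S₃(s) ⇌ 2 Bi³⁺(aq) + 3 S²⁻(aq)
Let s be the molar solubility. Then [Bi³⁺] = 2s and [S²⁻] = 3s.
Ksp = [Bi³⁺]^2[S²⁻]^3 = (2s)^2 · (3s)^3 = 108s^5 = 1.2×10⁻⁹⁷
s = 1.6×10⁻²⁰ mol L⁻¹
[Bi³⁺] = 2s = 3.2×10⁻²⁰ mol L⁻¹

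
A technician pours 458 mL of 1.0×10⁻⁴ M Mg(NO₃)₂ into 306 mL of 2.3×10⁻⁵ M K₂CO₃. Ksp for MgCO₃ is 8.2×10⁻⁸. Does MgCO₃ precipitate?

No

Total volume after mixing = 458 + 306 = 764 mL.
[Mg²⁺] = (1.0×10⁻⁴)(458)/764 = 6.0×10⁻⁵ M
[CO₃²⁻] = (2.3×10⁻⁵)(306)/764 = 9.2×10⁻⁶ M
Q = [Mg²⁺][CO₃²⁻] = 5.5×10⁻¹⁰
Since Q (5.5×10⁻¹⁰) is less than Ksp (8.2×10⁻⁸), no MgCO₃ precipitates.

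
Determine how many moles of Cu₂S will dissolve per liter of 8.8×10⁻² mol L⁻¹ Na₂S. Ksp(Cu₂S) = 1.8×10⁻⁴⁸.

2.3×10⁻²⁴ M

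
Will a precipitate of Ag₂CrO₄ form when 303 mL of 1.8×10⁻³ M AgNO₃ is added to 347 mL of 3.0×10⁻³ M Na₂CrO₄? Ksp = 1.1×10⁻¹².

Yes

Total volume after mixing = 303 + 347 = 650 mL.
[Ag⁺] = (1.8×10⁻³)(303)/650 = 8.4×10⁻⁴ M
[CrO₄²⁻] = (3.0×10⁻³)(347)/650 = 1.6×10⁻³ M
Q = [Ag⁺]^2[CrO₄²⁻] = 1.1×10⁻⁹
Since Q (1.1×10⁻⁹) exceeds Ksp (1.1×10⁻¹²), Ag₂CrO₄ will precipitate.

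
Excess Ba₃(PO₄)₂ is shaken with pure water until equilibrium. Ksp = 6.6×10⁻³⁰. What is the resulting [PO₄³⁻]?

1.1×10⁻⁶ M

Ba₃(PO₄)₂(s) ⇌ 3 Ba²⁺(aq) + 2 PO₄³⁻(aq)
Let s be the molar solubility. Then [Ba²⁺] = 3s and [PO₄³⁻] = 2s.
Ksp = [Ba²⁺]^3[PO₄³⁻]^2 = (3s)^3 · (2s)^2 = 108s^5 = 6.6×10⁻³⁰
s = 5.7×10⁻⁷ mol L⁻¹
[PO₄³⁻] = 2s = 1.1×10⁻⁶ mol L⁻¹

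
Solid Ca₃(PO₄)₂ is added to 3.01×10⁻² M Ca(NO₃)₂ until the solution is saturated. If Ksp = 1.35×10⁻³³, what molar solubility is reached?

Ca₃(PO₄)₂(s) ⇌ 3 Ca²⁺(aq) + 2 PO₄³⁻(aq)
The solution already contains Ca²⁺ at 3.01×10⁻² M. Let s be the molar solubility of Ca₃(PO₄)₂.
[Ca²⁺] ≈ 3.01×10⁻² M (common ion dominates); [PO₄³⁻] = 2s.
Ksp = [Ca²⁺]^3[PO₄³⁻]^2 = (3.01×10⁻²)^3(2s)^2
(2s)^2 = 1.35×10⁻³³ / (3.01×10⁻²)^3 = 4.95×10⁻²⁹
s = 3.52×10⁻¹⁵ M

3.52×10⁻¹⁵ M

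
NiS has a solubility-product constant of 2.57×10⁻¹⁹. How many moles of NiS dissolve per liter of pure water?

5.07×10⁻¹⁰ M

NiS(s) ⇌ Ni²⁺(aq) + S²⁻(aq)
If s mol/L of NiS dissolves, [Ni²⁺] = s and [S²⁻] = s.
Ksp = [Ni²⁺][S²⁻] = s · s = s^2
s^2 = 2.57×10⁻¹⁹
s = 5.07×10⁻¹⁰ mol L⁻¹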